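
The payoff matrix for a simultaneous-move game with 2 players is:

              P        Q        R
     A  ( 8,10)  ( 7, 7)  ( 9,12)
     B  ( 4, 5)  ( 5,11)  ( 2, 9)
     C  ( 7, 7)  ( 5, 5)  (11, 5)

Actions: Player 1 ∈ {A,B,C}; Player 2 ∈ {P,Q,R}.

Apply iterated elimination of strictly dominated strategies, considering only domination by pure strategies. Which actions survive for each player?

IESDS → P1:{A,C} P2:{P,R}

P1 drop B (A beats it: P:8>4 Q:7>5 R:9>2)
P2 drop Q (P beats it: A:10>7 C:7>5)
P1→{A,C} P2→{P,R}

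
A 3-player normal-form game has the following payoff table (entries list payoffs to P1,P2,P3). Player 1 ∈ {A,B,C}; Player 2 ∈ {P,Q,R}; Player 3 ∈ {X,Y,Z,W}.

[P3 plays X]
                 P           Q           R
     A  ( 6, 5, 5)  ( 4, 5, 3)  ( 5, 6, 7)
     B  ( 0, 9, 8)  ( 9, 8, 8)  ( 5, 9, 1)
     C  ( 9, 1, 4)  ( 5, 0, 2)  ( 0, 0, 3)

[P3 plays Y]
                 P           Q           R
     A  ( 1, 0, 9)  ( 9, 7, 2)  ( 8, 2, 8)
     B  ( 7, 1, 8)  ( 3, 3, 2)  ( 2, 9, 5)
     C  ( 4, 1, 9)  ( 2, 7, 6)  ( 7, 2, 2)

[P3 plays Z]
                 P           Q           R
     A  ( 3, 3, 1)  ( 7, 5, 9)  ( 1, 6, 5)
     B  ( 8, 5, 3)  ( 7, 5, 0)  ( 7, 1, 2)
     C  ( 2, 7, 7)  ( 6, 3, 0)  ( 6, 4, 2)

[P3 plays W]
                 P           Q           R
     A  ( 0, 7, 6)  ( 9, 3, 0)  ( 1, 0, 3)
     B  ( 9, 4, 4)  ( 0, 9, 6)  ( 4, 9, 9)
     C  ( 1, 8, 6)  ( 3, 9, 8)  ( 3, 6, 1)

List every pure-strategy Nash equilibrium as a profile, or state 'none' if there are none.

Nash profiles: (B,R,W)

(A,P,X): not NE [P1→C gives 9>6; P2→R gives 6>5; P3→Y gives 9>5]
(A,P,Y): not NE [P1→B gives 7>1; P2→Q gives 7>0]
(A,P,Z): not NE [P1→B gives 8>3; P2→R gives 6>3; P3→Y gives 9>1]
(A,P,W): not NE [P1→B gives 9>0; P3→Y gives 9>6]
(A,Q,X): not NE [P1→B gives 9>4; P2→R gives 6>5; P3→Z gives 9>3]
(A,Q,Y): not NE [P3→Z gives 9>2]
(A,Q,Z): not NE [P2→R gives 6>5]
(A,Q,W): not NE [P2→P gives 7>3; P3→Z gives 9>0]
(A,R,X): not NE [P3→Y gives 8>7]
(A,R,Y): not NE [P2→Q gives 7>2]
(A,R,Z): not NE [P1→B gives 7>1; P3→Y gives 8>5]
(A,R,W): not NE [P1→B gives 4>1; P2→P gives 7>0; P3→Y gives 8>3]
(B,P,X): not NE [P1→C gives 9>0]
(B,P,Y): not NE [P2→R gives 9>1]
(B,P,Z): not NE [P3→Y gives 8>3]
(B,P,W): not NE [P2→R gives 9>4; P3→Y gives 8>4]
(B,Q,X): not NE [P2→R gives 9>8]
(B,Q,Y): not NE [P1→A gives 9>3; P2→R gives 9>3; P3→X gives 8>2]
(B,Q,Z): not NE [P3→X gives 8>0]
(B,Q,W): not NE [P1→A gives 9>0; P3→X gives 8>6]
(B,R,X): not NE [P3→W gives 9>1]
(B,R,Y): not NE [P1→A gives 8>2; P3→W gives 9>5]
(B,R,Z): not NE [P2→Q gives 5>1; P3→W gives 9>2]
(B,R,W): NE
(C,P,X): not NE [P3→Y gives 9>4]
(C,P,Y): not NE [P1→B gives 7>4; P2→Q gives 7>1]
(C,P,Z): not NE [P1→B gives 8>2; P3→Y gives 9>7]
(C,P,W): not NE [P1→B gives 9>1; P2→Q gives 9>8; P3→Y gives 9>6]
(C,Q,X): not NE [P1→B gives 9>5; P2→P gives 1>0; P3→W gives 8>2]
(C,Q,Y): not NE [P1→A gives 9>2; P3→W gives 8>6]
(C,Q,Z): not NE [P1→B gives 7>6; P2→P gives 7>3; P3→W gives 8>0]
(C,Q,W): not NE [P1→A gives 9>3]
(C,R,X): not NE [P1→B gives 5>0; P2→P gives 1>0]
(C,R,Y): not NE [P1→A gives 8>7; P2→Q gives 7>2; P3→X gives 3>2]
(C,R,Z): not NE [P1→B gives 7>6; P2→P gives 7>4; P3→X gives 3>2]
(C,R,W): not NE [P1→B gives 4>3; P2→Q gives 9>6; P3→X gives 3>1]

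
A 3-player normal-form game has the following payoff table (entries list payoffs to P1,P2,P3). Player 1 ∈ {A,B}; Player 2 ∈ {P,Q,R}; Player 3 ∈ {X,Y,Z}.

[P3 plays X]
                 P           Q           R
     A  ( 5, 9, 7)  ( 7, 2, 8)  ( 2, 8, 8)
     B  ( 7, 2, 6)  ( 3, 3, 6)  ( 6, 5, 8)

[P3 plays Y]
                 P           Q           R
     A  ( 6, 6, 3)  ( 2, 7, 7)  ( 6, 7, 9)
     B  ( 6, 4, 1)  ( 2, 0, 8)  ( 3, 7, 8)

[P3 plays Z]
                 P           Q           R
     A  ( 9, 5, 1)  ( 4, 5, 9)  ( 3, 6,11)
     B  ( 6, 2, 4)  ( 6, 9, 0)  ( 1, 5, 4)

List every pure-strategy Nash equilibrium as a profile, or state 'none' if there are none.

PSNE = {(A,R,Z), (B,R,X)}

(A,P,X): not NE [P1→B gives 7>5]
(A,P,Y): not NE [P2→R gives 7>6; P3→X gives 7>3]
(A,P,Z): not NE [P2→R gives 6>5; P3→X gives 7>1]
(A,Q,X): not NE [P2→P gives 9>2; P3→Z gives 9>8]
(A,Q,Y): not NE [P3→Z gives 9>7]
(A,Q,Z): not NE [P1→B gives 6>4; P2→R gives 6>5]
(A,R,X): not NE [P1→B gives 6>2; P2→P gives 9>8; P3→Z gives 11>8]
(A,R,Y): not NE [P3→Z gives 11>9]
(A,R,Z): NE
(B,P,X): not NE [P2→R gives 5>2]
(B,P,Y): not NE [P2→R gives 7>4; P3→X gives 6>1]
(B,P,Z): not NE [P1→A gives 9>6; P2→Q gives 9>2; P3→X gives 6>4]
(B,Q,X): not NE [P1→A gives 7>3; P2→R gives 5>3; P3→Y gives 8>6]
(B,Q,Y): not NE [P2→R gives 7>0]
(B,Q,Z): not NE [P3→Y gives 8>0]
(B,R,X): NE
(B,R,Y): not NE [P1→A gives 6>3]
(B,R,Z): not NE [P1→A gives 3>1; P2→Q gives 9>5; P3→Y gives 8>4]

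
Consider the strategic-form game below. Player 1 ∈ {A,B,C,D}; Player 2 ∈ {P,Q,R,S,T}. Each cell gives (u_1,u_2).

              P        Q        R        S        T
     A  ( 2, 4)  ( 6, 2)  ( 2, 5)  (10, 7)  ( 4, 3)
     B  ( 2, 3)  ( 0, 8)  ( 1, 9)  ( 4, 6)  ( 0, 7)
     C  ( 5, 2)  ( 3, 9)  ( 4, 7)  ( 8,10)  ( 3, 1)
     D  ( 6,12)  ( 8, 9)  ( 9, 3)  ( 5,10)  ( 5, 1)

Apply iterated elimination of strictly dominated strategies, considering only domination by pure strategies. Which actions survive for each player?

P1 drop B (C beats it: P:5>2 Q:3>0 R:4>1 S:8>4 T:3>0)
P2 drop Q (S beats it: A:7>2 C:10>9 D:10>9)
P2 drop R (S beats it: A:7>5 C:10>7 D:10>3)
P2 drop T (P beats it: A:4>3 C:2>1 D:12>1)
P1→{A,C,D} P2→{P,S}

Survivors P1:{A,C,D} P2:{P,S}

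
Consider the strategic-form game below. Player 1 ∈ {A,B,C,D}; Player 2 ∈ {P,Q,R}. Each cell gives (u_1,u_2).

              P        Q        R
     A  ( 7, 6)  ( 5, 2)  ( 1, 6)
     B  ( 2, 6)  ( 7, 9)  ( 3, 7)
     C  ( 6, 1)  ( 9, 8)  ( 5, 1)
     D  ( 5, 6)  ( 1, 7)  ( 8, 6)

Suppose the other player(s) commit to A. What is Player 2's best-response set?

u_2(P vs A) = 6
u_2(Q vs A) = 2
u_2(R vs A) = 6
max payoff 6 at {P,R}

P2 best: {P,R}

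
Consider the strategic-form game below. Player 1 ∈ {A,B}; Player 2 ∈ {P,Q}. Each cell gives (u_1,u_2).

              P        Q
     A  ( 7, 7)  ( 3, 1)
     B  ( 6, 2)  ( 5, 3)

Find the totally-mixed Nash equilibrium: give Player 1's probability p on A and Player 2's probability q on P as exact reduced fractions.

P1 indiff ⇒ q·7+(1-q)·3 = q·6+(1-q)·5 ⇒ q(1) = (1-q)(2) ⇒ q = 2/3
P2 indiff ⇒ p·7+(1-p)·2 = p·1+(1-p)·3 ⇒ p(6) = (1-p)(1) ⇒ p = 1/7

p=1/7, q=2/3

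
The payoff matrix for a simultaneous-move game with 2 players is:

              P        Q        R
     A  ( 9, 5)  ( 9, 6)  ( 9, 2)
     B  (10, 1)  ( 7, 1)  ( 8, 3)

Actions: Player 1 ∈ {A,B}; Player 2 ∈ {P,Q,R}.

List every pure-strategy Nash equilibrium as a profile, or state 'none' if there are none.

(A,P): not NE [P1→B gives 10>9; P2→Q gives 6>5]
(A,Q): NE
(A,R): not NE [P2→Q gives 6>2]
(B,P): not NE [P2→R gives 3>1]
(B,Q): not NE [P1→A gives 9>7; P2→R gives 3>1]
(B,R): not NE [P1→A gives 9>8]

PSNE = {(A,Q)}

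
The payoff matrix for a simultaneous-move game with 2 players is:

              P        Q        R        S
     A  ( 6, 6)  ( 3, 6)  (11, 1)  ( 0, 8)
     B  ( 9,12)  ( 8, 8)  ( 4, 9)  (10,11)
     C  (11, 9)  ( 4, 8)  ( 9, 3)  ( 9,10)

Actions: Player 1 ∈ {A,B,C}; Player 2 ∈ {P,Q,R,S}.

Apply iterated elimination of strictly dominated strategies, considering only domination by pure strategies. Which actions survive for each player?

Survivors P1:{B,C} P2:{P,S}

P2 drop Q (S beats it: A:8>6 B:11>8 C:10>8)
P2 drop R (P beats it: A:6>1 B:12>9 C:9>3)
P1 drop A (B beats it: P:9>6 S:10>0)
P1→{B,C} P2→{P,S}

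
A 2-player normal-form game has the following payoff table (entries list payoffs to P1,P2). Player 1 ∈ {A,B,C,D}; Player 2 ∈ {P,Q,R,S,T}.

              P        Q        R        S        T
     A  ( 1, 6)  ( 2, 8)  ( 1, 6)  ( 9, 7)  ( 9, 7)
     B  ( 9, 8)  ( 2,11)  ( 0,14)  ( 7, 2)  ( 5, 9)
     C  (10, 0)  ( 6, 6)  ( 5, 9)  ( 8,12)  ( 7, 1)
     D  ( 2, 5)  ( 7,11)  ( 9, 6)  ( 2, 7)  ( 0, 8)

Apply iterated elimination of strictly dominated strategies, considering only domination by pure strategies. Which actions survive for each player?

Remaining: P1:{A,C,D} P2:{Q,S}

P1 drop B (C beats it: P:10>9 Q:6>2 R:5>0 S:8>7 T:7>5)
P2 drop P (Q beats it: A:8>6 C:6>0 D:11>5)
P2 drop R (S beats it: A:7>6 C:12>9 D:7>6)
P2 drop T (Q beats it: A:8>7 C:6>1 D:11>8)
P1→{A,C,D} P2→{Q,S}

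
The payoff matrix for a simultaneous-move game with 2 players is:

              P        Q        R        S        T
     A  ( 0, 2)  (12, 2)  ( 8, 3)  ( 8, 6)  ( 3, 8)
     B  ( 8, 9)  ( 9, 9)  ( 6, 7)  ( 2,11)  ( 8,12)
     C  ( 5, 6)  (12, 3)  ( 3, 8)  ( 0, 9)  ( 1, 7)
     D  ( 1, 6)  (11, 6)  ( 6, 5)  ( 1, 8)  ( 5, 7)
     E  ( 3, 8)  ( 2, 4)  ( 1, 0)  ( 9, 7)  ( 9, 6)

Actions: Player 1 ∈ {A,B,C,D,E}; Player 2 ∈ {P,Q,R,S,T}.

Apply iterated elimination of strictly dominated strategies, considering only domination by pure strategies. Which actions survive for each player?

IESDS → P1:{B,E} P2:{P,S,T}

P2 drop Q (S beats it: A:6>2 B:11>9 C:9>3 D:8>6 E:7>4)
P1 drop C (B beats it: P:8>5 R:6>3 S:2>0 T:8>1)
P2 drop R (S beats it: A:6>3 B:11>7 D:8>5 E:7>0)
P1 drop A (E beats it: P:3>0 S:9>8 T:9>3)
P1 drop D (B beats it: P:8>1 S:2>1 T:8>5)
P1→{B,E} P2→{P,S,T}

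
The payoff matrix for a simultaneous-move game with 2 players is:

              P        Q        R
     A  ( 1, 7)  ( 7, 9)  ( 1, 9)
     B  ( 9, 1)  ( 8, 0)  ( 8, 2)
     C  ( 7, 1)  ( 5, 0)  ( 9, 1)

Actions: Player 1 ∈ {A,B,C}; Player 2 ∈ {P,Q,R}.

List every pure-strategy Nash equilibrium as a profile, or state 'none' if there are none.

(A,P): not NE [P1→B gives 9>1; P2→R gives 9>7]
(A,Q): not NE [P1→B gives 8>7]
(A,R): not NE [P1→C gives 9>1]
(B,P): not NE [P2→R gives 2>1]
(B,Q): not NE [P2→R gives 2>0]
(B,R): not NE [P1→C gives 9>8]
(C,P): not NE [P1→B gives 9>7]
(C,Q): not NE [P1→B gives 8>5; P2→R gives 1>0]
(C,R): NE

Nash profiles: (C,R)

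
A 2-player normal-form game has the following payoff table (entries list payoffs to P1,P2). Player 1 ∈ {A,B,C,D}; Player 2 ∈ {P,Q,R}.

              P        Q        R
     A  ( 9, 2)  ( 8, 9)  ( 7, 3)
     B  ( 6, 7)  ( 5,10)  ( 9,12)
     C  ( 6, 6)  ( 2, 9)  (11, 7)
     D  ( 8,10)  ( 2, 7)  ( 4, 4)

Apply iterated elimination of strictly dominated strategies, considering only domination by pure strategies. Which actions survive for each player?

P1 drop D (A beats it: P:9>8 Q:8>2 R:7>4)
P2 drop P (Q beats it: A:9>2 B:10>7 C:9>6)
P1→{A,B,C} P2→{Q,R}

Survivors P1:{A,B,C} P2:{Q,R}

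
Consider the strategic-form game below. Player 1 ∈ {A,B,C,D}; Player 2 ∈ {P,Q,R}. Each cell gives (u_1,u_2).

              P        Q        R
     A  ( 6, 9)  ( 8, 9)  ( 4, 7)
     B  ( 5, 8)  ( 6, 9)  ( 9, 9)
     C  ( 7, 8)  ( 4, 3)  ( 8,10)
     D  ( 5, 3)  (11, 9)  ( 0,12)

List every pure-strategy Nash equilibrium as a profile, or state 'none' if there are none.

NE set: (B,R)

(A,P): not NE [P1→C gives 7>6]
(A,Q): not NE [P1→D gives 11>8]
(A,R): not NE [P1→B gives 9>4; P2→Q gives 9>7]
(B,P): not NE [P1→C gives 7>5; P2→R gives 9>8]
(B,Q): not NE [P1→D gives 11>6]
(B,R): NE
(C,P): not NE [P2→R gives 10>8]
(C,Q): not NE [P1→D gives 11>4; P2→R gives 10>3]
(C,R): not NE [P1→B gives 9>8]
(D,P): not NE [P1→C gives 7>5; P2→R gives 12>3]
(D,Q): not NE [P2→R gives 12>9]
(D,R): not NE [P1→B gives 9>0]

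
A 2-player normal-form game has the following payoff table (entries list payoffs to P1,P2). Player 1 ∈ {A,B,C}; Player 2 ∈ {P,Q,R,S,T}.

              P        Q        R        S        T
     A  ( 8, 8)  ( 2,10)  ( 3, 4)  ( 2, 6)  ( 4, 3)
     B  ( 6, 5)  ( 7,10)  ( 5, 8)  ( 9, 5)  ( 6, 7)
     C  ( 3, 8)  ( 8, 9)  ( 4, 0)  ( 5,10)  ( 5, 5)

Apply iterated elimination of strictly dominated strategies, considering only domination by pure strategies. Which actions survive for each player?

P2 drop P (Q beats it: A:10>8 B:10>5 C:9>8)
P1 drop A (B beats it: Q:7>2 R:5>3 S:9>2 T:6>4)
P2 drop R (Q beats it: B:10>8 C:9>0)
P2 drop T (Q beats it: B:10>7 C:9>5)
P1→{B,C} P2→{Q,S}

IESDS → P1:{B,C} P2:{Q,S}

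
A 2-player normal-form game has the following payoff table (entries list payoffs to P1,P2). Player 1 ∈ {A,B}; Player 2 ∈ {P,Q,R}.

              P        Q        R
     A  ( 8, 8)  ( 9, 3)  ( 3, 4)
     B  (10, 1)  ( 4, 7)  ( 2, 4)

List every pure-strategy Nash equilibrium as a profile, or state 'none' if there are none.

(A,P): not NE [P1→B gives 10>8]
(A,Q): not NE [P2→P gives 8>3]
(A,R): not NE [P2→P gives 8>4]
(B,P): not NE [P2→Q gives 7>1]
(B,Q): not NE [P1→A gives 9>4]
(B,R): not NE [P1→A gives 3>2; P2→Q gives 7>4]

PSNE: ∅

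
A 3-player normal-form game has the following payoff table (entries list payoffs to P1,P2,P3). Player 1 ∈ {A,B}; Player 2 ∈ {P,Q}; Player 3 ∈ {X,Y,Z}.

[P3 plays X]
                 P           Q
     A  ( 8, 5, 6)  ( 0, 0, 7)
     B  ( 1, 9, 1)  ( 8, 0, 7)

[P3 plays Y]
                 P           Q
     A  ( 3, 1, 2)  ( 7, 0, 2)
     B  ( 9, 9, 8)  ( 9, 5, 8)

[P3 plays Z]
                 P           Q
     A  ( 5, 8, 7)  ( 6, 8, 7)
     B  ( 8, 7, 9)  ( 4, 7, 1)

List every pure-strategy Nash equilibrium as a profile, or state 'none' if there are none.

Nash profiles: (A,Q,Z), (B,P,Z)

(A,P,X): not NE [P3→Z gives 7>6]
(A,P,Y): not NE [P1→B gives 9>3; P3→Z gives 7>2]
(A,P,Z): not NE [P1→B gives 8>5]
(A,Q,X): not NE [P1→B gives 8>0; P2→P gives 5>0]
(A,Q,Y): not NE [P1→B gives 9>7; P2→P gives 1>0; P3→Z gives 7>2]
(A,Q,Z): NE
(B,P,X): not NE [P1→A gives 8>1; P3→Z gives 9>1]
(B,P,Y): not NE [P3→Z gives 9>8]
(B,P,Z): NE
(B,Q,X): not NE [P2→P gives 9>0; P3→Y gives 8>7]
(B,Q,Y): not NE [P2→P gives 9>5]
(B,Q,Z): not NE [P1→A gives 6>4; P3→Y gives 8>1]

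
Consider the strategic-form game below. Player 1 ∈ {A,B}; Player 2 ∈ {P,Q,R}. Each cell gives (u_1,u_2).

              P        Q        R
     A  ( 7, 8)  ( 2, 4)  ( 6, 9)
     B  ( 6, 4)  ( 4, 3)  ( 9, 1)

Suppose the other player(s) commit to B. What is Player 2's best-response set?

u_2(P vs B) = 4
u_2(Q vs B) = 3
u_2(R vs B) = 1
max payoff 4 at {P}

P2 best: {P}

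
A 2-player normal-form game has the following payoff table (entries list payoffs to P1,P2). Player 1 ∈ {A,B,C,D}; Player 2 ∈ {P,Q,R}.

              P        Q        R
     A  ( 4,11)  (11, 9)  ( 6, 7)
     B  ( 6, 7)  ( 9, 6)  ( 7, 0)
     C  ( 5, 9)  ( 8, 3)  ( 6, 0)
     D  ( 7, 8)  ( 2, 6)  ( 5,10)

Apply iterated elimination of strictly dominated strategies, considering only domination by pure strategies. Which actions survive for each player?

IESDS → P1:{B,D} P2:{P,R}

P1 drop C (B beats it: P:6>5 Q:9>8 R:7>6)
P2 drop Q (P beats it: A:11>9 B:7>6 D:8>6)
P1 drop A (B beats it: P:6>4 R:7>6)
P1→{B,D} P2→{P,R}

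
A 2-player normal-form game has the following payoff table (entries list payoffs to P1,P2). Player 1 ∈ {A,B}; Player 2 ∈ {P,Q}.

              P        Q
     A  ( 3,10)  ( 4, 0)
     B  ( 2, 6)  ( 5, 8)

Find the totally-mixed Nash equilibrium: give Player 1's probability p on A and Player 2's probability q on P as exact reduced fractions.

P1 mixes 1/6 on A; P2 mixes 1/2 on P

P1 indiff ⇒ q·3+(1-q)·4 = q·2+(1-q)·5 ⇒ q(1) = (1-q)(1) ⇒ q = 1/2
P2 indiff ⇒ p·10+(1-p)·6 = p·0+(1-p)·8 ⇒ p(10) = (1-p)(2) ⇒ p = 1/6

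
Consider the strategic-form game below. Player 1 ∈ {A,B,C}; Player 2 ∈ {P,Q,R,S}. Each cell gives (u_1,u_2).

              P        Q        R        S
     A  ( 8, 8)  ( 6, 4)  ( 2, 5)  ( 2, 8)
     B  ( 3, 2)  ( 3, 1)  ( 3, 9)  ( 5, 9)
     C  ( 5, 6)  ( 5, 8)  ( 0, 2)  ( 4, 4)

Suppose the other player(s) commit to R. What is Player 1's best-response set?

u_1(A vs R) = 2
u_1(B vs R) = 3
u_1(C vs R) = 0
max payoff 3 at {B}

P1 best: {B}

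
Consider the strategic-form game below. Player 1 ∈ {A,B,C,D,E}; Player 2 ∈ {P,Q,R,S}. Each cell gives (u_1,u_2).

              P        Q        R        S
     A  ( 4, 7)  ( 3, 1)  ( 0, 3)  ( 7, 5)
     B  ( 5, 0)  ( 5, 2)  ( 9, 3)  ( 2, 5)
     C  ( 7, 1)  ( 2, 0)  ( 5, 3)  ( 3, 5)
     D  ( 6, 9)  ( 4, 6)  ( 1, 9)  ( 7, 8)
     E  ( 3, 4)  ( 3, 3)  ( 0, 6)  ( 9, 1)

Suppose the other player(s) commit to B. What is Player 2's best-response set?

BR_2 = {S}

u_2(P vs B) = 0
u_2(Q vs B) = 2
u_2(R vs B) = 3
u_2(S vs B) = 5
max payoff 5 at {S}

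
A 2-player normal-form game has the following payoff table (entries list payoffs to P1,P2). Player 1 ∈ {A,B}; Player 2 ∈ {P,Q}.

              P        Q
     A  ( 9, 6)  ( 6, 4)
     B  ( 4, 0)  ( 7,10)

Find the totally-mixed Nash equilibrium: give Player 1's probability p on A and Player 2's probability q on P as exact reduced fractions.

p=5/6, q=1/6

P1 indiff ⇒ q·9+(1-q)·6 = q·4+(1-q)·7 ⇒ q(5) = (1-q)(1) ⇒ q = 1/6
P2 indiff ⇒ p·6+(1-p)·0 = p·4+(1-p)·10 ⇒ p(2) = (1-p)(10) ⇒ p = 5/6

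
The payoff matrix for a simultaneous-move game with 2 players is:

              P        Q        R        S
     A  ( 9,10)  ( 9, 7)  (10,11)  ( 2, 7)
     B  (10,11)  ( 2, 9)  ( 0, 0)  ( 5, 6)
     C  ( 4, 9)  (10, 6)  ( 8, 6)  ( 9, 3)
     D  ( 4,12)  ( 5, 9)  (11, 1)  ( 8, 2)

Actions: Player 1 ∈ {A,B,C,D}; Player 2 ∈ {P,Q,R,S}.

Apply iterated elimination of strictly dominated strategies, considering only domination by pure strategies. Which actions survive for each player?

P2 drop Q (P beats it: A:10>7 B:11>9 C:9>6 D:12>9)
P2 drop S (P beats it: A:10>7 B:11>6 C:9>3 D:12>2)
P1 drop C (A beats it: P:9>4 R:10>8)
P1→{A,B,D} P2→{P,R}

Survivors P1:{A,B,D} P2:{P,R}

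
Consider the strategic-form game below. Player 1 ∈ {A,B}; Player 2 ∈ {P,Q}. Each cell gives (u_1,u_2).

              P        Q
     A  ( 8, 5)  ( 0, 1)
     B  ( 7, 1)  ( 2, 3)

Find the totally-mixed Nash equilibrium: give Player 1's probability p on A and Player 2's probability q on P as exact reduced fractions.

p=1/3, q=2/3

P1 indiff ⇒ q·8+(1-q)·0 = q·7+(1-q)·2 ⇒ q(1) = (1-q)(2) ⇒ q = 2/3
P2 indiff ⇒ p·5+(1-p)·1 = p·1+(1-p)·3 ⇒ p(4) = (1-p)(2) ⇒ p = 1/3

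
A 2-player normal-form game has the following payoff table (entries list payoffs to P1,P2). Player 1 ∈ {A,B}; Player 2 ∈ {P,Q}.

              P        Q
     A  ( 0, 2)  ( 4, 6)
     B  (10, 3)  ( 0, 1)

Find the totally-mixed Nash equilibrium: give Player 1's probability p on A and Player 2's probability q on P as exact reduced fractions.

p=1/3, q=2/7

P1 indiff ⇒ q·0+(1-q)·4 = q·10+(1-q)·0 ⇒ q(-10) = (1-q)(-4) ⇒ q = 2/7
P2 indiff ⇒ p·2+(1-p)·3 = p·6+(1-p)·1 ⇒ p(-4) = (1-p)(-2) ⇒ p = 1/3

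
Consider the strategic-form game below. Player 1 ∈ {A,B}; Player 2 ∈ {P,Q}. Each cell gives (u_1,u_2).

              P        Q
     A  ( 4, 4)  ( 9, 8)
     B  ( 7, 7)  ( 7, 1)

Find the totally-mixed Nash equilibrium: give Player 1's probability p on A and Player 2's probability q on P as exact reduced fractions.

P1 indiff ⇒ q·4+(1-q)·9 = q·7+(1-q)·7 ⇒ q(-3) = (1-q)(-2) ⇒ q = 2/5
P2 indiff ⇒ p·4+(1-p)·7 = p·8+(1-p)·1 ⇒ p(-4) = (1-p)(-6) ⇒ p = 3/5

(p,q) = (3/5, 2/5)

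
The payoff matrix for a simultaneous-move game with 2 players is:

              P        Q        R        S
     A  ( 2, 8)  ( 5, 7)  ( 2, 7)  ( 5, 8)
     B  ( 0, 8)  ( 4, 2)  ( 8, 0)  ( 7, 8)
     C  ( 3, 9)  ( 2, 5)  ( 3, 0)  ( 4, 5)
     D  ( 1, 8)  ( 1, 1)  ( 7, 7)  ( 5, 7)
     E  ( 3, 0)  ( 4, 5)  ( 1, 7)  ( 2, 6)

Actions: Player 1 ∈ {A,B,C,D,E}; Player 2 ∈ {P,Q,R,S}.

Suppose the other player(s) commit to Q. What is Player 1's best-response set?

u_1(A vs Q) = 5
u_1(B vs Q) = 4
u_1(C vs Q) = 2
u_1(D vs Q) = 1
u_1(E vs Q) = 4
max payoff 5 at {A}

P1 best: {A}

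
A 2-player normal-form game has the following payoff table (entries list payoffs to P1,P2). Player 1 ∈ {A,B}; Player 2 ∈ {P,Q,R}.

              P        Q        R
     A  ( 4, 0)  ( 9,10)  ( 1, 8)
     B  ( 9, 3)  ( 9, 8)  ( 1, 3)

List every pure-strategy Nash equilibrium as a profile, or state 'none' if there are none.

PSNE = {(A,Q), (B,Q)}

(A,P): not NE [P1→B gives 9>4; P2→Q gives 10>0]
(A,Q): NE
(A,R): not NE [P2→Q gives 10>8]
(B,P): not NE [P2→Q gives 8>3]
(B,Q): NE
(B,R): not NE [P2→Q gives 8>3]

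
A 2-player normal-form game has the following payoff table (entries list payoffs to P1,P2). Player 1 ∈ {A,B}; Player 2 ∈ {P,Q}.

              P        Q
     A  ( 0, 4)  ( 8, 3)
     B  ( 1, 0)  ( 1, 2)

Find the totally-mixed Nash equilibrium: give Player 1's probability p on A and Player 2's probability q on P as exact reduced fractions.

P1 indiff ⇒ q·0+(1-q)·8 = q·1+(1-q)·1 ⇒ q(-1) = (1-q)(-7) ⇒ q = 7/8
P2 indiff ⇒ p·4+(1-p)·0 = p·3+(1-p)·2 ⇒ p(1) = (1-p)(2) ⇒ p = 2/3

p=2/3, q=7/8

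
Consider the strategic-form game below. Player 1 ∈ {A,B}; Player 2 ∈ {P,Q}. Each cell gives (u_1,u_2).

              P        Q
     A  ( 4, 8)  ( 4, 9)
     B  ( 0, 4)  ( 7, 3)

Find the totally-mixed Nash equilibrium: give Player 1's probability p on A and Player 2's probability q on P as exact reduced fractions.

P1 mixes 1/2 on A; P2 mixes 3/7 on P

P1 indiff ⇒ q·4+(1-q)·4 = q·0+(1-q)·7 ⇒ q(4) = (1-q)(3) ⇒ q = 3/7
P2 indiff ⇒ p·8+(1-p)·4 = p·9+(1-p)·3 ⇒ p(-1) = (1-p)(-1) ⇒ p = 1/2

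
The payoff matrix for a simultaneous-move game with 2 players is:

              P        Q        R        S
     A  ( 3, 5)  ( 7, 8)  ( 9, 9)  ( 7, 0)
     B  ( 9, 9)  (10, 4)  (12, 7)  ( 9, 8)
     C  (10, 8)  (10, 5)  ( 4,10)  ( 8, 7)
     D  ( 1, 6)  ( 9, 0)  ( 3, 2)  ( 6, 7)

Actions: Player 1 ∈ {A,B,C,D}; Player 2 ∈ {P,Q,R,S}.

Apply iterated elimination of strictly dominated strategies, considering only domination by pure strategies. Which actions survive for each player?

P1 drop A (B beats it: P:9>3 Q:10>7 R:12>9 S:9>7)
P1 drop D (B beats it: P:9>1 Q:10>9 R:12>3 S:9>6)
P2 drop Q (P beats it: B:9>4 C:8>5)
P2 drop S (P beats it: B:9>8 C:8>7)
P1→{B,C} P2→{P,R}

Survivors P1:{B,C} P2:{P,R}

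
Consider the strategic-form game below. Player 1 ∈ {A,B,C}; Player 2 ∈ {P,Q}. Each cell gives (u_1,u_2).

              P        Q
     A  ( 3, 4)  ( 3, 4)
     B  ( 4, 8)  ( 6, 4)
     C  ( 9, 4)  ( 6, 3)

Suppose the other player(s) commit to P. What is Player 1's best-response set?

u_1(A vs P) = 3
u_1(B vs P) = 4
u_1(C vs P) = 9
max payoff 9 at {C}

P1 best: {C}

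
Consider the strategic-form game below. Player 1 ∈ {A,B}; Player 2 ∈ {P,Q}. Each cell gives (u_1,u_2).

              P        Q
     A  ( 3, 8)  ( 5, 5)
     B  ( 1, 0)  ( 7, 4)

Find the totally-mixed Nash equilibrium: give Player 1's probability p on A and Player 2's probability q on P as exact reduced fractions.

p=4/7, q=1/2

P1 indiff ⇒ q·3+(1-q)·5 = q·1+(1-q)·7 ⇒ q(2) = (1-q)(2) ⇒ q = 1/2
P2 indiff ⇒ p·8+(1-p)·0 = p·5+(1-p)·4 ⇒ p(3) = (1-p)(4) ⇒ p = 4/7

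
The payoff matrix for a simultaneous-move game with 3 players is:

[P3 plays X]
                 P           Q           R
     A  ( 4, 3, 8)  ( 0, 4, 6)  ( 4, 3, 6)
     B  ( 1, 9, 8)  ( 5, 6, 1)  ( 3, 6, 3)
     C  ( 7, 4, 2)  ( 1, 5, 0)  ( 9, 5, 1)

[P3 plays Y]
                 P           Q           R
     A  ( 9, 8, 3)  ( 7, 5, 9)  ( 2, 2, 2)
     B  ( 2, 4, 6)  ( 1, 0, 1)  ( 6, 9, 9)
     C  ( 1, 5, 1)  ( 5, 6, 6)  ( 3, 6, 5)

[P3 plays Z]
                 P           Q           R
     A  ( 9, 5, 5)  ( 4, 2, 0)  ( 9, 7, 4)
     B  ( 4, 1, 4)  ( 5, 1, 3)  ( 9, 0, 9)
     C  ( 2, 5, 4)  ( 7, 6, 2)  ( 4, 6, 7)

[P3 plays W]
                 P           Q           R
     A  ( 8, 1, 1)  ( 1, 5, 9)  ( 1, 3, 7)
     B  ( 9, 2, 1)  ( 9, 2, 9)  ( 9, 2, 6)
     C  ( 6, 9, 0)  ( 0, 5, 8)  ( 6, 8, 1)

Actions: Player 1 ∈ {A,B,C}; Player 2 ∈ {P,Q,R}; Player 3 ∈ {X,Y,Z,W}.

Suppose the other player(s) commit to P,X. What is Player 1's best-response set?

argmax u_1 = {C}

u_1(A vs P,X) = 4
u_1(B vs P,X) = 1
u_1(C vs P,X) = 7
max payoff 7 at {C}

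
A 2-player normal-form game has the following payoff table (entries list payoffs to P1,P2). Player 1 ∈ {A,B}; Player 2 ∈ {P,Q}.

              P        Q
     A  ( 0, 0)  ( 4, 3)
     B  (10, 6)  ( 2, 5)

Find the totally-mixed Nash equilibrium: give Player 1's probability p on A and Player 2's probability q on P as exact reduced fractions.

P1 mixes 1/4 on A; P2 mixes 1/6 on P

P1 indiff ⇒ q·0+(1-q)·4 = q·10+(1-q)·2 ⇒ q(-10) = (1-q)(-2) ⇒ q = 1/6
P2 indiff ⇒ p·0+(1-p)·6 = p·3+(1-p)·5 ⇒ p(-3) = (1-p)(-1) ⇒ p = 1/4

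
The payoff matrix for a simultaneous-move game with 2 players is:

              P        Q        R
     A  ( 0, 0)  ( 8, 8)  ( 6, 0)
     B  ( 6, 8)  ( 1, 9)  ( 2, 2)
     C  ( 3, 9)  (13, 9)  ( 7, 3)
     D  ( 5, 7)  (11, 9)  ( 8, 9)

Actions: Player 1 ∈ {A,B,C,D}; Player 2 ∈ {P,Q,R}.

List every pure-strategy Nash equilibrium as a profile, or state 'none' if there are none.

(A,P): not NE [P1→B gives 6>0; P2→Q gives 8>0]
(A,Q): not NE [P1→C gives 13>8]
(A,R): not NE [P1→D gives 8>6; P2→Q gives 8>0]
(B,P): not NE [P2→Q gives 9>8]
(B,Q): not NE [P1→C gives 13>1]
(B,R): not NE [P1→D gives 8>2; P2→Q gives 9>2]
(C,P): not NE [P1→B gives 6>3]
(C,Q): NE
(C,R): not NE [P1→D gives 8>7; P2→Q gives 9>3]
(D,P): not NE [P1→B gives 6>5; P2→R gives 9>7]
(D,Q): not NE [P1→C gives 13>11]
(D,R): NE

PSNE = {(C,Q), (D,R)}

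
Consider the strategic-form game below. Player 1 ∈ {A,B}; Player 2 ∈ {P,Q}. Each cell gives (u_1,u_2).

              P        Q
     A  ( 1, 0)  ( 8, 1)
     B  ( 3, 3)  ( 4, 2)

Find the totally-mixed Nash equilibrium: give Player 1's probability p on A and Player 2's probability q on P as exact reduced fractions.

P1 indiff ⇒ q·1+(1-q)·8 = q·3+(1-q)·4 ⇒ q(-2) = (1-q)(-4) ⇒ q = 2/3
P2 indiff ⇒ p·0+(1-p)·3 = p·1+(1-p)·2 ⇒ p(-1) = (1-p)(-1) ⇒ p = 1/2

(p,q) = (1/2, 2/3)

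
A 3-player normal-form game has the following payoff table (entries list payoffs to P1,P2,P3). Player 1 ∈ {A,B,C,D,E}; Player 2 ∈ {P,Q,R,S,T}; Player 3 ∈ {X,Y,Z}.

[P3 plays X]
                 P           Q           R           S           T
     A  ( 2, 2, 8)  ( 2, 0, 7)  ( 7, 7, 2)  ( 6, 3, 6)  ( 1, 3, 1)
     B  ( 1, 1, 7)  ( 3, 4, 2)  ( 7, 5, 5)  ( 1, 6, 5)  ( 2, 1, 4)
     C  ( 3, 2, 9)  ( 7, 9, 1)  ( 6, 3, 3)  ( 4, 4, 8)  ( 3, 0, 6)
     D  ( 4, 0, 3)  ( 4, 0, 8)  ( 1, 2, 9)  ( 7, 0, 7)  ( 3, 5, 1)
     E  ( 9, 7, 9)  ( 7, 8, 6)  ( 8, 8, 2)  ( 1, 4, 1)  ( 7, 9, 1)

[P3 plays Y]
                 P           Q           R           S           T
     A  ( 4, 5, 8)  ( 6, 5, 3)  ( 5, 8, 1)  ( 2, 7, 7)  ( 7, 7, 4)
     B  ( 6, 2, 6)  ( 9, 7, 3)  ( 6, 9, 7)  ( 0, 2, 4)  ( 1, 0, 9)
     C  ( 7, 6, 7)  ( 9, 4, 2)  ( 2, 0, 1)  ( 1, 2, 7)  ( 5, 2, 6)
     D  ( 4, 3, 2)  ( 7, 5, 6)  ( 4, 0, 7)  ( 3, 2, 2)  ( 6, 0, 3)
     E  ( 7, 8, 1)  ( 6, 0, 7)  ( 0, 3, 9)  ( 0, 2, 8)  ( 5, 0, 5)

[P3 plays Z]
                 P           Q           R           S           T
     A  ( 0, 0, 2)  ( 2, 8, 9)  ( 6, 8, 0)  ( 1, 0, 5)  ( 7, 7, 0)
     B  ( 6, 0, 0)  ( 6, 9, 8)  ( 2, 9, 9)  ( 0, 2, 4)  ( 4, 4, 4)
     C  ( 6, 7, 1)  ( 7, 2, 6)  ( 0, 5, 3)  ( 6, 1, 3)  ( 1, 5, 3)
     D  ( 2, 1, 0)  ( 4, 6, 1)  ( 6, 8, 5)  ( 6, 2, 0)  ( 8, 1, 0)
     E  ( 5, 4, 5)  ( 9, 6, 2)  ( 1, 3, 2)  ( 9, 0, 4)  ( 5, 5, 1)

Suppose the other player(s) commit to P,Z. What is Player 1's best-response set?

u_1(A vs P,Z) = 0
u_1(B vs P,Z) = 6
u_1(C vs P,Z) = 6
u_1(D vs P,Z) = 2
u_1(E vs P,Z) = 5
max payoff 6 at {B,C}

argmax u_1 = {B,C}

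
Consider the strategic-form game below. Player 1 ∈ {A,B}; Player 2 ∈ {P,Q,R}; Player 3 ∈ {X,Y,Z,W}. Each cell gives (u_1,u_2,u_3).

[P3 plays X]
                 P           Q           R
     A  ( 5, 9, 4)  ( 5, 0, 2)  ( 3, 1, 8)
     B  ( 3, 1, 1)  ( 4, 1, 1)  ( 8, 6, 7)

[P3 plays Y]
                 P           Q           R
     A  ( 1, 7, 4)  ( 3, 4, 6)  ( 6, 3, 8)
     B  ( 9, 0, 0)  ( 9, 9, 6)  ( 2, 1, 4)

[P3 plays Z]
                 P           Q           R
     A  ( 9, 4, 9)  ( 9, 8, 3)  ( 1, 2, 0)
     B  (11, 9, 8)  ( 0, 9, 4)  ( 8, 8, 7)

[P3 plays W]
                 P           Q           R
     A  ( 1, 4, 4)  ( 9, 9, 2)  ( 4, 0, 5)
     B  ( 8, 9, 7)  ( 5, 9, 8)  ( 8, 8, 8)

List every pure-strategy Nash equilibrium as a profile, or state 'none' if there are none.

(A,P,X): not NE [P3→Z gives 9>4]
(A,P,Y): not NE [P1→B gives 9>1; P3→Z gives 9>4]
(A,P,Z): not NE [P1→B gives 11>9; P2→Q gives 8>4]
(A,P,W): not NE [P1→B gives 8>1; P2→Q gives 9>4; P3→Z gives 9>4]
(A,Q,X): not NE [P2→P gives 9>0; P3→Y gives 6>2]
(A,Q,Y): not NE [P1→B gives 9>3; P2→P gives 7>4]
(A,Q,Z): not NE [P3→Y gives 6>3]
(A,Q,W): not NE [P3→Y gives 6>2]
(A,R,X): not NE [P1→B gives 8>3; P2→P gives 9>1]
(A,R,Y): not NE [P2→P gives 7>3]
(A,R,Z): not NE [P1→B gives 8>1; P2→Q gives 8>2; P3→Y gives 8>0]
(A,R,W): not NE [P1→B gives 8>4; P2→Q gives 9>0; P3→Y gives 8>5]
(B,P,X): not NE [P1→A gives 5>3; P2→R gives 6>1; P3→Z gives 8>1]
(B,P,Y): not NE [P2→Q gives 9>0; P3→Z gives 8>0]
(B,P,Z): NE
(B,P,W): not NE [P3→Z gives 8>7]
(B,Q,X): not NE [P1→A gives 5>4; P2→R gives 6>1; P3→W gives 8>1]
(B,Q,Y): not NE [P3→W gives 8>6]
(B,Q,Z): not NE [P1→A gives 9>0; P3→W gives 8>4]
(B,Q,W): not NE [P1→A gives 9>5]
(B,R,X): not NE [P3→W gives 8>7]
(B,R,Y): not NE [P1→A gives 6>2; P2→Q gives 9>1; P3→W gives 8>4]
(B,R,Z): not NE [P2→Q gives 9>8; P3→W gives 8>7]
(B,R,W): not NE [P2→Q gives 9>8]

PSNE = {(B,P,Z)}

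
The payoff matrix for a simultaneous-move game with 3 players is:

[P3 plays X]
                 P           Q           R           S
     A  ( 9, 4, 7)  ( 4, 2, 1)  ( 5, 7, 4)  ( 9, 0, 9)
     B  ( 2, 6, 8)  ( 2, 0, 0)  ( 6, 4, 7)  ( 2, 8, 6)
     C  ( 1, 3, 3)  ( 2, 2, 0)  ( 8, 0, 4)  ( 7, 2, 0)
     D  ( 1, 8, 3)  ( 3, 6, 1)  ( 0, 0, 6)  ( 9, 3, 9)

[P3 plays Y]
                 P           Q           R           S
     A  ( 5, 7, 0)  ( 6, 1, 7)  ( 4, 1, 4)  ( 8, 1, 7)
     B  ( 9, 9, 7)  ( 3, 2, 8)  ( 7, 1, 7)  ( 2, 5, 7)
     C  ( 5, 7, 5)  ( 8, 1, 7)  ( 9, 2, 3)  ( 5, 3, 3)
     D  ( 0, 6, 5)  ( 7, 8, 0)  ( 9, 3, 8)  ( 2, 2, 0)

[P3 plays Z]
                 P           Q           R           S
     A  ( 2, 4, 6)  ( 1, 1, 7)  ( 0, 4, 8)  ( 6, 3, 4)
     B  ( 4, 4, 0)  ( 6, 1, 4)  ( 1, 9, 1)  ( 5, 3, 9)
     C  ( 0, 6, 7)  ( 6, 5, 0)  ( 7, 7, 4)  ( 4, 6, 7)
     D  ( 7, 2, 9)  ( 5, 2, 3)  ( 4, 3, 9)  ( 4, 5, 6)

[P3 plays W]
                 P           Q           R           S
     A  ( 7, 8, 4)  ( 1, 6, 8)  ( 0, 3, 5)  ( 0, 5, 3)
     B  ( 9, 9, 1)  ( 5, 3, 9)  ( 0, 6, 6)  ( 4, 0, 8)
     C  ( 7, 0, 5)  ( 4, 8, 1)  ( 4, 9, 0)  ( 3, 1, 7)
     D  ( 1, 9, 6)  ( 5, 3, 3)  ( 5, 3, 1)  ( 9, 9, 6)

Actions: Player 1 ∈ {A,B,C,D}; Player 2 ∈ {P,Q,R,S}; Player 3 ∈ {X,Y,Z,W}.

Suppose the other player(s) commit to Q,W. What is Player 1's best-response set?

u_1(A vs Q,W) = 1
u_1(B vs Q,W) = 5
u_1(C vs Q,W) = 4
u_1(D vs Q,W) = 5
max payoff 5 at {B,D}

argmax u_1 = {B,D}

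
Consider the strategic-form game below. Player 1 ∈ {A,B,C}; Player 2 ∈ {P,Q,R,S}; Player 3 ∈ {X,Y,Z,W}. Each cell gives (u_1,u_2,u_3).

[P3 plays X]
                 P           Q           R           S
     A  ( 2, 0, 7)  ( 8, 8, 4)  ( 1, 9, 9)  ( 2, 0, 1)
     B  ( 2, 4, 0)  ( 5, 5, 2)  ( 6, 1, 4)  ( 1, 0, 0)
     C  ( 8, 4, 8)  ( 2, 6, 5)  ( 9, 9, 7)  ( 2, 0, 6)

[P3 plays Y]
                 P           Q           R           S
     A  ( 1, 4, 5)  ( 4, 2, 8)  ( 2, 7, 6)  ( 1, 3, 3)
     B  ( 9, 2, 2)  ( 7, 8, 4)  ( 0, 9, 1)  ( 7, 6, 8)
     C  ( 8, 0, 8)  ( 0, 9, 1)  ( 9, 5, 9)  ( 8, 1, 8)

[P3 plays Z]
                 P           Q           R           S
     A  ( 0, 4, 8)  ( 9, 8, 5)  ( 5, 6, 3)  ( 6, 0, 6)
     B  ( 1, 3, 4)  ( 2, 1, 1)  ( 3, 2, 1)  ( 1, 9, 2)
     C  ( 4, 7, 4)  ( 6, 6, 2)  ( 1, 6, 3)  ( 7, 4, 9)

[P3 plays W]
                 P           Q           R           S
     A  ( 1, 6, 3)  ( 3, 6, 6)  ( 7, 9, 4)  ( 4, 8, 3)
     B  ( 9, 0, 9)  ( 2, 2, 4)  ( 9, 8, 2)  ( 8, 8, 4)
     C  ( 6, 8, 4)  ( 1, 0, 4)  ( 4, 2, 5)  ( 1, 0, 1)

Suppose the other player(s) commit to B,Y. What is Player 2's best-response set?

u_2(P vs B,Y) = 2
u_2(Q vs B,Y) = 8
u_2(R vs B,Y) = 9
u_2(S vs B,Y) = 6
max payoff 9 at {R}

P2 best: {R}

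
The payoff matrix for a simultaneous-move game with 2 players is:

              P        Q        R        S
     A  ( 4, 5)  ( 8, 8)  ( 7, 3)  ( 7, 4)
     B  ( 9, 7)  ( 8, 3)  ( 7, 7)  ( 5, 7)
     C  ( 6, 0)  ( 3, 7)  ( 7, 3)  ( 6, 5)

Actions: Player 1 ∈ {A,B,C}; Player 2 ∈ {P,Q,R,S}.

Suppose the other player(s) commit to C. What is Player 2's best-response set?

u_2(P vs C) = 0
u_2(Q vs C) = 7
u_2(R vs C) = 3
u_2(S vs C) = 5
max payoff 7 at {Q}

BR_2 = {Q}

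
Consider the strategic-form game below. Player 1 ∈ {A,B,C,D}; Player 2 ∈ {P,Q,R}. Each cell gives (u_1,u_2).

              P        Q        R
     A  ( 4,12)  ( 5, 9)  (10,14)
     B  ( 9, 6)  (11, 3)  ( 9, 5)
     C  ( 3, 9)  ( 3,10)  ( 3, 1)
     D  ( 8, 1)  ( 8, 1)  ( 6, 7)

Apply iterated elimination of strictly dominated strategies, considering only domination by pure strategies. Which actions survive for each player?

Remaining: P1:{A,B} P2:{P,R}

P1 drop C (A beats it: P:4>3 Q:5>3 R:10>3)
P1 drop D (B beats it: P:9>8 Q:11>8 R:9>6)
P2 drop Q (P beats it: A:12>9 B:6>3)
P1→{A,B} P2→{P,R}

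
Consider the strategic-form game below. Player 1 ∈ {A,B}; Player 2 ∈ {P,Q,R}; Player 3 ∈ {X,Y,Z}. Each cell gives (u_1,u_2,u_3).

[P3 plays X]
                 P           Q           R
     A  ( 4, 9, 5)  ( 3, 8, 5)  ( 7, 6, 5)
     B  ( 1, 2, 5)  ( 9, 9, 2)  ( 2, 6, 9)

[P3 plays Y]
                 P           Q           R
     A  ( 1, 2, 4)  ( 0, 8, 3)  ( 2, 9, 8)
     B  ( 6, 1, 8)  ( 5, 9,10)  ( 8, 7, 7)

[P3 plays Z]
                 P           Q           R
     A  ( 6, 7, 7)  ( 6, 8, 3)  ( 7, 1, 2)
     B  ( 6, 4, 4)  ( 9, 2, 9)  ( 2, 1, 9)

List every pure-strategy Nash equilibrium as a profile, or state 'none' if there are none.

NE set: (B,Q,Y)

(A,P,X): not NE [P3→Z gives 7>5]
(A,P,Y): not NE [P1→B gives 6>1; P2→R gives 9>2; P3→Z gives 7>4]
(A,P,Z): not NE [P2→Q gives 8>7]
(A,Q,X): not NE [P1→B gives 9>3; P2→P gives 9>8]
(A,Q,Y): not NE [P1→B gives 5>0; P2→R gives 9>8; P3→X gives 5>3]
(A,Q,Z): not NE [P1→B gives 9>6; P3→X gives 5>3]
(A,R,X): not NE [P2→P gives 9>6; P3→Y gives 8>5]
(A,R,Y): not NE [P1→B gives 8>2]
(A,R,Z): not NE [P2→Q gives 8>1; P3→Y gives 8>2]
(B,P,X): not NE [P1→A gives 4>1; P2→Q gives 9>2; P3→Y gives 8>5]
(B,P,Y): not NE [P2→Q gives 9>1]
(B,P,Z): not NE [P3→Y gives 8>4]
(B,Q,X): not NE [P3→Y gives 10>2]
(B,Q,Y): NE
(B,Q,Z): not NE [P2→P gives 4>2; P3→Y gives 10>9]
(B,R,X): not NE [P1→A gives 7>2; P2→Q gives 9>6]
(B,R,Y): not NE [P2→Q gives 9>7; P3→Z gives 9>7]
(B,R,Z): not NE [P1→A gives 7>2; P2→P gives 4>1]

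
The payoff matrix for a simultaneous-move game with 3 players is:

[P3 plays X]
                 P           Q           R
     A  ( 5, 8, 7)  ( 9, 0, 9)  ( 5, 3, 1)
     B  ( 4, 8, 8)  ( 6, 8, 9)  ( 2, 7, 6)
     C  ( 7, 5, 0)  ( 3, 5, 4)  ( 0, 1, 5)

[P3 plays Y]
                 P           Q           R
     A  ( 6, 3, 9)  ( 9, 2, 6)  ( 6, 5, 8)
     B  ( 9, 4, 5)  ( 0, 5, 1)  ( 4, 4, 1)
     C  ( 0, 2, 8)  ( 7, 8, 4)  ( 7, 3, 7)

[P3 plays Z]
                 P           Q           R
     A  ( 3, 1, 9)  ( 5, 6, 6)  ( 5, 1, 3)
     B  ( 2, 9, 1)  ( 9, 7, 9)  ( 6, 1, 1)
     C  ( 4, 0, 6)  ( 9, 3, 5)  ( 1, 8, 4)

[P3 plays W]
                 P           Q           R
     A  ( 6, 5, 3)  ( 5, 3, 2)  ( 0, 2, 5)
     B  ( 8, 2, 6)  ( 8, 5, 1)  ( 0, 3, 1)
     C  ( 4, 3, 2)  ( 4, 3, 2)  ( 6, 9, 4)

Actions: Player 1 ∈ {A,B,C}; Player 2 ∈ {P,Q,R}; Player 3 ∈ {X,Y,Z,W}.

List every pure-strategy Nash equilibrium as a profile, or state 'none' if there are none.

No pure NE.

(A,P,X): not NE [P1→C gives 7>5; P3→Z gives 9>7]
(A,P,Y): not NE [P1→B gives 9>6; P2→R gives 5>3]
(A,P,Z): not NE [P1→C gives 4>3; P2→Q gives 6>1]
(A,P,W): not NE [P1→B gives 8>6; P3→Z gives 9>3]
(A,Q,X): not NE [P2→P gives 8>0]
(A,Q,Y): not NE [P2→R gives 5>2; P3→X gives 9>6]
(A,Q,Z): not NE [P1→C gives 9>5; P3→X gives 9>6]
(A,Q,W): not NE [P1→B gives 8>5; P2→P gives 5>3; P3→X gives 9>2]
(A,R,X): not NE [P2→P gives 8>3; P3→Y gives 8>1]
(A,R,Y): not NE [P1→C gives 7>6]
(A,R,Z): not NE [P1→B gives 6>5; P2→Q gives 6>1; P3→Y gives 8>3]
(A,R,W): not NE [P1→C gives 6>0; P2→P gives 5>2; P3→Y gives 8>5]
(B,P,X): not NE [P1→C gives 7>4]
(B,P,Y): not NE [P2→Q gives 5>4; P3→X gives 8>5]
(B,P,Z): not NE [P1→C gives 4>2; P3→X gives 8>1]
(B,P,W): not NE [P2→Q gives 5>2; P3→X gives 8>6]
(B,Q,X): not NE [P1→A gives 9>6]
(B,Q,Y): not NE [P1→A gives 9>0; P3→Z gives 9>1]
(B,Q,Z): not NE [P2→P gives 9>7]
(B,Q,W): not NE [P3→Z gives 9>1]
(B,R,X): not NE [P1→A gives 5>2; P2→Q gives 8>7]
(B,R,Y): not NE [P1→C gives 7>4; P2→Q gives 5>4; P3→X gives 6>1]
(B,R,Z): not NE [P2→P gives 9>1; P3→X gives 6>1]
(B,R,W): not NE [P1→C gives 6>0; P2→Q gives 5>3; P3→X gives 6>1]
(C,P,X): not NE [P3→Y gives 8>0]
(C,P,Y): not NE [P1→B gives 9>0; P2→Q gives 8>2]
(C,P,Z): not NE [P2→R gives 8>0; P3→Y gives 8>6]
(C,P,W): not NE [P1→B gives 8>4; P2→R gives 9>3; P3→Y gives 8>2]
(C,Q,X): not NE [P1→A gives 9>3; P3→Z gives 5>4]
(C,Q,Y): not NE [P1→A gives 9>7; P3→Z gives 5>4]
(C,Q,Z): not NE [P2→R gives 8>3]
(C,Q,W): not NE [P1→B gives 8>4; P2→R gives 9>3; P3→Z gives 5>2]
(C,R,X): not NE [P1→A gives 5>0; P2→Q gives 5>1; P3→Y gives 7>5]
(C,R,Y): not NE [P2→Q gives 8>3]
(C,R,Z): not NE [P1→B gives 6>1; P3→Y gives 7>4]
(C,R,W): not NE [P3→Y gives 7>4]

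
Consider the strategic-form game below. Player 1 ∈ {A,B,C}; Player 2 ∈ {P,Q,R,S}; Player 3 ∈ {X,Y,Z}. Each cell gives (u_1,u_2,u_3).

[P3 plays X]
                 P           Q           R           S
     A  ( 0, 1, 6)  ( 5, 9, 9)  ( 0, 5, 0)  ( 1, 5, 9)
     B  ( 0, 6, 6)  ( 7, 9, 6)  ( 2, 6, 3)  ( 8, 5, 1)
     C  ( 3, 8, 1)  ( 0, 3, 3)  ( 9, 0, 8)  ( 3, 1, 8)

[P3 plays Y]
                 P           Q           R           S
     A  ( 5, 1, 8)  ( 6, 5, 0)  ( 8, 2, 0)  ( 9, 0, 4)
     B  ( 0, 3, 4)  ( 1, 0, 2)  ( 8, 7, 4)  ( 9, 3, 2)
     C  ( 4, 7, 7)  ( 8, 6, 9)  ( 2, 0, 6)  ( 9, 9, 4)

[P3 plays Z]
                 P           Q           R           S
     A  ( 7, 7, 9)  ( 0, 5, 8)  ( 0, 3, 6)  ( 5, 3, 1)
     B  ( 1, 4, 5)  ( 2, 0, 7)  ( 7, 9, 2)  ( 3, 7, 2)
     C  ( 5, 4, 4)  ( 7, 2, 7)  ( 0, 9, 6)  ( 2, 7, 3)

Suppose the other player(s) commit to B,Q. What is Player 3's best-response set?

u_3(X vs B,Q) = 6
u_3(Y vs B,Q) = 2
u_3(Z vs B,Q) = 7
max payoff 7 at {Z}

argmax u_3 = {Z}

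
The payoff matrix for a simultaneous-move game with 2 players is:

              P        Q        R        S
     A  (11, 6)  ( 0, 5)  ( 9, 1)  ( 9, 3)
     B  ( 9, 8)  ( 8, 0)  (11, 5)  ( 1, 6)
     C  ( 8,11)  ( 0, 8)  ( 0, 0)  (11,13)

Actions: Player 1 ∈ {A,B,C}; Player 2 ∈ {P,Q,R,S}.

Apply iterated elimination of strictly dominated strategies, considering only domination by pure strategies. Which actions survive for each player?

P2 drop Q (P beats it: A:6>5 B:8>0 C:11>8)
P2 drop R (P beats it: A:6>1 B:8>5 C:11>0)
P1 drop B (A beats it: P:11>9 S:9>1)
P1→{A,C} P2→{P,S}

IESDS → P1:{A,C} P2:{P,S}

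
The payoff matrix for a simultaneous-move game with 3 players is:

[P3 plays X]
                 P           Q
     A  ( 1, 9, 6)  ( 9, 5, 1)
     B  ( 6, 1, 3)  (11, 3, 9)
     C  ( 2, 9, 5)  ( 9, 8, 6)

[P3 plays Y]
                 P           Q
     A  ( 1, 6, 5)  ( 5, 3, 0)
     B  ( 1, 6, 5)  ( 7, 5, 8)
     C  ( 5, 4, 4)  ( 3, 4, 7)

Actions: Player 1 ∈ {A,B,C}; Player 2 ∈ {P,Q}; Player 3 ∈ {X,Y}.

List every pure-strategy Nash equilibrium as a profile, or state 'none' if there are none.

(A,P,X): not NE [P1→B gives 6>1]
(A,P,Y): not NE [P1→C gives 5>1; P3→X gives 6>5]
(A,Q,X): not NE [P1→B gives 11>9; P2→P gives 9>5]
(A,Q,Y): not NE [P1→B gives 7>5; P2→P gives 6>3; P3→X gives 1>0]
(B,P,X): not NE [P2→Q gives 3>1; P3→Y gives 5>3]
(B,P,Y): not NE [P1→C gives 5>1]
(B,Q,X): NE
(B,Q,Y): not NE [P2→P gives 6>5; P3→X gives 9>8]
(C,P,X): not NE [P1→B gives 6>2]
(C,P,Y): not NE [P3→X gives 5>4]
(C,Q,X): not NE [P1→B gives 11>9; P2→P gives 9>8; P3→Y gives 7>6]
(C,Q,Y): not NE [P1→B gives 7>3]

NE set: (B,Q,X)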